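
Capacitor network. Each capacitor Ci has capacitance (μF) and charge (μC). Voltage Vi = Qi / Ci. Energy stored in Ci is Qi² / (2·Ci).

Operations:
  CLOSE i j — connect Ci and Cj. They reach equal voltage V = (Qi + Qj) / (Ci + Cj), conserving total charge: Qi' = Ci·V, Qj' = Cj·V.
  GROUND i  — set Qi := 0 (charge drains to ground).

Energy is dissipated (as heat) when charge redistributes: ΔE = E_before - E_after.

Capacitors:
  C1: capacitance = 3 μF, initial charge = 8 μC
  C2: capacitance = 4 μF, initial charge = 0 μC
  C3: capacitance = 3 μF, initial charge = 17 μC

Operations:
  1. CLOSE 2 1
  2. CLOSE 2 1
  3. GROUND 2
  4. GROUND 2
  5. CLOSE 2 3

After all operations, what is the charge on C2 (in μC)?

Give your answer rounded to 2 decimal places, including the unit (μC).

Answer: 9.71 μC

Derivation:
Initial: C1(3μF, Q=8μC, V=2.67V), C2(4μF, Q=0μC, V=0.00V), C3(3μF, Q=17μC, V=5.67V)
Op 1: CLOSE 2-1: Q_total=8.00, C_total=7.00, V=1.14; Q2=4.57, Q1=3.43; dissipated=6.095
Op 2: CLOSE 2-1: Q_total=8.00, C_total=7.00, V=1.14; Q2=4.57, Q1=3.43; dissipated=0.000
Op 3: GROUND 2: Q2=0; energy lost=2.612
Op 4: GROUND 2: Q2=0; energy lost=0.000
Op 5: CLOSE 2-3: Q_total=17.00, C_total=7.00, V=2.43; Q2=9.71, Q3=7.29; dissipated=27.524
Final charges: Q1=3.43, Q2=9.71, Q3=7.29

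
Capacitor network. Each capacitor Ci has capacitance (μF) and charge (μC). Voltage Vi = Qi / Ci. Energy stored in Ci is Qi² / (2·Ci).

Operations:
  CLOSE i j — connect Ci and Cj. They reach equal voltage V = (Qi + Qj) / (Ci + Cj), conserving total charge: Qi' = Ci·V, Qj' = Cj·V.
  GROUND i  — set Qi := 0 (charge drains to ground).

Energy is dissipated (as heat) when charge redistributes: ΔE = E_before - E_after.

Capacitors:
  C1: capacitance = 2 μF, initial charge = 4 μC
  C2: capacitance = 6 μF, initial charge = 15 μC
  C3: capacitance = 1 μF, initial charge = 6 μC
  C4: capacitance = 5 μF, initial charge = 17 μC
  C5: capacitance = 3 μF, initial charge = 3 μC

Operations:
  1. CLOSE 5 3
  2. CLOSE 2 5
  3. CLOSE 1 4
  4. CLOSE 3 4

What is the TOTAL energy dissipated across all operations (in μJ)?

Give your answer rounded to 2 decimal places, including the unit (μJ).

Initial: C1(2μF, Q=4μC, V=2.00V), C2(6μF, Q=15μC, V=2.50V), C3(1μF, Q=6μC, V=6.00V), C4(5μF, Q=17μC, V=3.40V), C5(3μF, Q=3μC, V=1.00V)
Op 1: CLOSE 5-3: Q_total=9.00, C_total=4.00, V=2.25; Q5=6.75, Q3=2.25; dissipated=9.375
Op 2: CLOSE 2-5: Q_total=21.75, C_total=9.00, V=2.42; Q2=14.50, Q5=7.25; dissipated=0.062
Op 3: CLOSE 1-4: Q_total=21.00, C_total=7.00, V=3.00; Q1=6.00, Q4=15.00; dissipated=1.400
Op 4: CLOSE 3-4: Q_total=17.25, C_total=6.00, V=2.88; Q3=2.88, Q4=14.38; dissipated=0.234
Total dissipated: 11.072 μJ

Answer: 11.07 μJ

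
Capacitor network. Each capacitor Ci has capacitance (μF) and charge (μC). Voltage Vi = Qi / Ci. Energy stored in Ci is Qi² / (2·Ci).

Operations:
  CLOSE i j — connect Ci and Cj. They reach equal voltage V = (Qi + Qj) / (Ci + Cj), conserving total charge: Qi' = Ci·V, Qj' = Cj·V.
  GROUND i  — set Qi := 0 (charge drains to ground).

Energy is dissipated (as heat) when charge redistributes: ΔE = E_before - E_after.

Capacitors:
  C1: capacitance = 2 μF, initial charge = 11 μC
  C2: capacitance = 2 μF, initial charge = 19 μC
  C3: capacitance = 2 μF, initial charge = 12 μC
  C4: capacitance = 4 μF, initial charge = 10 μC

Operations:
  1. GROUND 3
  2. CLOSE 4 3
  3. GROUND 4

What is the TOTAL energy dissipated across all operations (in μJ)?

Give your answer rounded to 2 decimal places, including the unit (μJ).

Initial: C1(2μF, Q=11μC, V=5.50V), C2(2μF, Q=19μC, V=9.50V), C3(2μF, Q=12μC, V=6.00V), C4(4μF, Q=10μC, V=2.50V)
Op 1: GROUND 3: Q3=0; energy lost=36.000
Op 2: CLOSE 4-3: Q_total=10.00, C_total=6.00, V=1.67; Q4=6.67, Q3=3.33; dissipated=4.167
Op 3: GROUND 4: Q4=0; energy lost=5.556
Total dissipated: 45.722 μJ

Answer: 45.72 μJ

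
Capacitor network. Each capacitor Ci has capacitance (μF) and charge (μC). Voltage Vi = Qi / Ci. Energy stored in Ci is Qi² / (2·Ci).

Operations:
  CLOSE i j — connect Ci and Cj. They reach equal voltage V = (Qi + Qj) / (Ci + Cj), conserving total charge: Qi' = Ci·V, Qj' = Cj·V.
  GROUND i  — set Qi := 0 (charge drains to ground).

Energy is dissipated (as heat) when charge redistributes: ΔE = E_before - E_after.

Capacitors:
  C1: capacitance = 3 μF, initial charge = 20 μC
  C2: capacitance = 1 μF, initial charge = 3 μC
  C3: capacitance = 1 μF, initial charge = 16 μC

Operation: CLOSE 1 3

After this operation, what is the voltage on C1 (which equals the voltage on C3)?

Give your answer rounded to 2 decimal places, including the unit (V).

Initial: C1(3μF, Q=20μC, V=6.67V), C2(1μF, Q=3μC, V=3.00V), C3(1μF, Q=16μC, V=16.00V)
Op 1: CLOSE 1-3: Q_total=36.00, C_total=4.00, V=9.00; Q1=27.00, Q3=9.00; dissipated=32.667

Answer: 9.00 V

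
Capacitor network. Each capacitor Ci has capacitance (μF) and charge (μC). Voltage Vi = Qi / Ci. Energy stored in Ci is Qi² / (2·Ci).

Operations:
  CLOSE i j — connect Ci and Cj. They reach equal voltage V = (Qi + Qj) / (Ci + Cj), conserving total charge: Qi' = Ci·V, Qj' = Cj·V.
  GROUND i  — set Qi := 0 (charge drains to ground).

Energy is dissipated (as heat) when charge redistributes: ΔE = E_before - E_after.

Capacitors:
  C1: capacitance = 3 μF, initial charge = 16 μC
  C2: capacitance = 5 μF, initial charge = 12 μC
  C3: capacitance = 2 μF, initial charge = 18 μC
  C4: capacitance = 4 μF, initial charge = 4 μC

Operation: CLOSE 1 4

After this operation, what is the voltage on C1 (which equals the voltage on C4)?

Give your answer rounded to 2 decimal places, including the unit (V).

Initial: C1(3μF, Q=16μC, V=5.33V), C2(5μF, Q=12μC, V=2.40V), C3(2μF, Q=18μC, V=9.00V), C4(4μF, Q=4μC, V=1.00V)
Op 1: CLOSE 1-4: Q_total=20.00, C_total=7.00, V=2.86; Q1=8.57, Q4=11.43; dissipated=16.095

Answer: 2.86 V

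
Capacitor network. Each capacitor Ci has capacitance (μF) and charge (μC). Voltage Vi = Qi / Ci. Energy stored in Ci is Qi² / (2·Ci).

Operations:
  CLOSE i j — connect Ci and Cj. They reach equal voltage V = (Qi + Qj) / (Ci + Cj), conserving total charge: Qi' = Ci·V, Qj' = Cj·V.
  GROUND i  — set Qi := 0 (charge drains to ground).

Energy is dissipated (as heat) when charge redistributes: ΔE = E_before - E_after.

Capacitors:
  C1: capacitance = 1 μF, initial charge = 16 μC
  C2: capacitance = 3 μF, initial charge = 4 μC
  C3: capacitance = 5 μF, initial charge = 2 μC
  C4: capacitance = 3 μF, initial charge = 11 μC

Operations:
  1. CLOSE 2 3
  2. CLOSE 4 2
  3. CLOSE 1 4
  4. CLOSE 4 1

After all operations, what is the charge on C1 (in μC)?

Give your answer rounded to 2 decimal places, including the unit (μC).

Initial: C1(1μF, Q=16μC, V=16.00V), C2(3μF, Q=4μC, V=1.33V), C3(5μF, Q=2μC, V=0.40V), C4(3μF, Q=11μC, V=3.67V)
Op 1: CLOSE 2-3: Q_total=6.00, C_total=8.00, V=0.75; Q2=2.25, Q3=3.75; dissipated=0.817
Op 2: CLOSE 4-2: Q_total=13.25, C_total=6.00, V=2.21; Q4=6.62, Q2=6.62; dissipated=6.380
Op 3: CLOSE 1-4: Q_total=22.62, C_total=4.00, V=5.66; Q1=5.66, Q4=16.97; dissipated=71.329
Op 4: CLOSE 4-1: Q_total=22.62, C_total=4.00, V=5.66; Q4=16.97, Q1=5.66; dissipated=0.000
Final charges: Q1=5.66, Q2=6.62, Q3=3.75, Q4=16.97

Answer: 5.66 μC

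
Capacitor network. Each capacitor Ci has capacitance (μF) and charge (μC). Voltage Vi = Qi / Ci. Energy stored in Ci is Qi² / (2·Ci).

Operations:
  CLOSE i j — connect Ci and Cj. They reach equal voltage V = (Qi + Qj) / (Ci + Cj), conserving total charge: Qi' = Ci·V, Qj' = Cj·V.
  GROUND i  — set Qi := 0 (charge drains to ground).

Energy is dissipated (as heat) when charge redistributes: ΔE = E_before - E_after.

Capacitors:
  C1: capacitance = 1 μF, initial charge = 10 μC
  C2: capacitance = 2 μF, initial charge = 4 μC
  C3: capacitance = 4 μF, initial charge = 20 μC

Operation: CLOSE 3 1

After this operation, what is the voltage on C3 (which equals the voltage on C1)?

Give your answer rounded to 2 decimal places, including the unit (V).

Initial: C1(1μF, Q=10μC, V=10.00V), C2(2μF, Q=4μC, V=2.00V), C3(4μF, Q=20μC, V=5.00V)
Op 1: CLOSE 3-1: Q_total=30.00, C_total=5.00, V=6.00; Q3=24.00, Q1=6.00; dissipated=10.000

Answer: 6.00 V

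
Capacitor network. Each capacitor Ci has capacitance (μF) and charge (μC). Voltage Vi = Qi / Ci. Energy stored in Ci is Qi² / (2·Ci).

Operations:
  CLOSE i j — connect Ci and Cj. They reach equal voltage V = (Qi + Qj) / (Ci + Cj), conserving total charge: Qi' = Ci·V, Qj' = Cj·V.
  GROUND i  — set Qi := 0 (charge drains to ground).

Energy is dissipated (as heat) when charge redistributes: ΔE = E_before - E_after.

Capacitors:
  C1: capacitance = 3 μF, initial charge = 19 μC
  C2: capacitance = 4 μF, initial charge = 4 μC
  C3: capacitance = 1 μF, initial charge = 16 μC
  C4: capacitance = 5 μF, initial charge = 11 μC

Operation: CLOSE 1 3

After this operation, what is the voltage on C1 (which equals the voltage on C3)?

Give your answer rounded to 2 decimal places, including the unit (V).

Answer: 8.75 V

Derivation:
Initial: C1(3μF, Q=19μC, V=6.33V), C2(4μF, Q=4μC, V=1.00V), C3(1μF, Q=16μC, V=16.00V), C4(5μF, Q=11μC, V=2.20V)
Op 1: CLOSE 1-3: Q_total=35.00, C_total=4.00, V=8.75; Q1=26.25, Q3=8.75; dissipated=35.042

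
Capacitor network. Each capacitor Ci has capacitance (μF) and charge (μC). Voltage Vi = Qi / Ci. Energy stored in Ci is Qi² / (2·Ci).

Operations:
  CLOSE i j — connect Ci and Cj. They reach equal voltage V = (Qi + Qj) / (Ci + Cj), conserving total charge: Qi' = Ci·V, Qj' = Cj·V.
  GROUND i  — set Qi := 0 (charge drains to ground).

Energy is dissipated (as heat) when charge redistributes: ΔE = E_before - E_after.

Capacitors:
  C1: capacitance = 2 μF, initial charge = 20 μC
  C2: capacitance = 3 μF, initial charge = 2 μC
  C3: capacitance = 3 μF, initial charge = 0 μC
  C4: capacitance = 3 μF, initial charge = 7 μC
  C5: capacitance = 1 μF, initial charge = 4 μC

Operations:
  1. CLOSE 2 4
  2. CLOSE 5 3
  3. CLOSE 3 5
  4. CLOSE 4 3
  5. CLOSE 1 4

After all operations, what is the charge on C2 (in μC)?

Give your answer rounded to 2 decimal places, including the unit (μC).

Initial: C1(2μF, Q=20μC, V=10.00V), C2(3μF, Q=2μC, V=0.67V), C3(3μF, Q=0μC, V=0.00V), C4(3μF, Q=7μC, V=2.33V), C5(1μF, Q=4μC, V=4.00V)
Op 1: CLOSE 2-4: Q_total=9.00, C_total=6.00, V=1.50; Q2=4.50, Q4=4.50; dissipated=2.083
Op 2: CLOSE 5-3: Q_total=4.00, C_total=4.00, V=1.00; Q5=1.00, Q3=3.00; dissipated=6.000
Op 3: CLOSE 3-5: Q_total=4.00, C_total=4.00, V=1.00; Q3=3.00, Q5=1.00; dissipated=0.000
Op 4: CLOSE 4-3: Q_total=7.50, C_total=6.00, V=1.25; Q4=3.75, Q3=3.75; dissipated=0.188
Op 5: CLOSE 1-4: Q_total=23.75, C_total=5.00, V=4.75; Q1=9.50, Q4=14.25; dissipated=45.938
Final charges: Q1=9.50, Q2=4.50, Q3=3.75, Q4=14.25, Q5=1.00

Answer: 4.50 μC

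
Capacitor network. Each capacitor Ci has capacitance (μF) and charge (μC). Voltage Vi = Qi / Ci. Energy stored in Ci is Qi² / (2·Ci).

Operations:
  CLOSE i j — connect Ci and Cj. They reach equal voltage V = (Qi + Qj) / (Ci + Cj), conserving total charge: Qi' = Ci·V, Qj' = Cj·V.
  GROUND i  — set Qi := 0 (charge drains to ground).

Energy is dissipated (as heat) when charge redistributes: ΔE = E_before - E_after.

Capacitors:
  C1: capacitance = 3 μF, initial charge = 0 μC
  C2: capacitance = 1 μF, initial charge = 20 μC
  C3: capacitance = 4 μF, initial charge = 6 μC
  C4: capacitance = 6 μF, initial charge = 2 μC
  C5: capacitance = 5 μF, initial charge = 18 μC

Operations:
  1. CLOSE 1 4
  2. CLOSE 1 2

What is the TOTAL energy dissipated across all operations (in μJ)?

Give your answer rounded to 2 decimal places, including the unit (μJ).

Answer: 146.80 μJ

Derivation:
Initial: C1(3μF, Q=0μC, V=0.00V), C2(1μF, Q=20μC, V=20.00V), C3(4μF, Q=6μC, V=1.50V), C4(6μF, Q=2μC, V=0.33V), C5(5μF, Q=18μC, V=3.60V)
Op 1: CLOSE 1-4: Q_total=2.00, C_total=9.00, V=0.22; Q1=0.67, Q4=1.33; dissipated=0.111
Op 2: CLOSE 1-2: Q_total=20.67, C_total=4.00, V=5.17; Q1=15.50, Q2=5.17; dissipated=146.685
Total dissipated: 146.796 μJ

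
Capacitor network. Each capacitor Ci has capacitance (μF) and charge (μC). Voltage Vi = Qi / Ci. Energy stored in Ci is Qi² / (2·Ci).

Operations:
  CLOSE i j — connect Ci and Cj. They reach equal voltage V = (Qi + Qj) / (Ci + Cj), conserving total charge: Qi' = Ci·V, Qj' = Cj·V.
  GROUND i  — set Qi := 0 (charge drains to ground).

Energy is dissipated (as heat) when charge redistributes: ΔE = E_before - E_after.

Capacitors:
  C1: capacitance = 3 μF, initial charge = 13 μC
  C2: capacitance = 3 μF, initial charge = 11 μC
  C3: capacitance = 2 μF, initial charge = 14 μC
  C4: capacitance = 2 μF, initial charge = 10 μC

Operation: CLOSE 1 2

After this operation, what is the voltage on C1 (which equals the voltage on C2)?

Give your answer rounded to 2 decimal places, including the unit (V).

Answer: 4.00 V

Derivation:
Initial: C1(3μF, Q=13μC, V=4.33V), C2(3μF, Q=11μC, V=3.67V), C3(2μF, Q=14μC, V=7.00V), C4(2μF, Q=10μC, V=5.00V)
Op 1: CLOSE 1-2: Q_total=24.00, C_total=6.00, V=4.00; Q1=12.00, Q2=12.00; dissipated=0.333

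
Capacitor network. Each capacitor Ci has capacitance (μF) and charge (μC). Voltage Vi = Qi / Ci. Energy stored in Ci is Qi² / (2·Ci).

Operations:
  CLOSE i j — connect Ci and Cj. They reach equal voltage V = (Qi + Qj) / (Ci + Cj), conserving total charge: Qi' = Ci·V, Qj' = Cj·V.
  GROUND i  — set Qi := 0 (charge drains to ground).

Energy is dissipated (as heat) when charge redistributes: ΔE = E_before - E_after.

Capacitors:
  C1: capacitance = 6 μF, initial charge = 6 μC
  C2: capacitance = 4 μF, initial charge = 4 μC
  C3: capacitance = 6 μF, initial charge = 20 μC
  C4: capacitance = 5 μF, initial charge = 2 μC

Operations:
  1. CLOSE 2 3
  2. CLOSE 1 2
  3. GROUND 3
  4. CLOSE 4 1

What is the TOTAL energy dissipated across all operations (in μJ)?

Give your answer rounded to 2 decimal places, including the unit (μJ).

Answer: 28.00 μJ

Derivation:
Initial: C1(6μF, Q=6μC, V=1.00V), C2(4μF, Q=4μC, V=1.00V), C3(6μF, Q=20μC, V=3.33V), C4(5μF, Q=2μC, V=0.40V)
Op 1: CLOSE 2-3: Q_total=24.00, C_total=10.00, V=2.40; Q2=9.60, Q3=14.40; dissipated=6.533
Op 2: CLOSE 1-2: Q_total=15.60, C_total=10.00, V=1.56; Q1=9.36, Q2=6.24; dissipated=2.352
Op 3: GROUND 3: Q3=0; energy lost=17.280
Op 4: CLOSE 4-1: Q_total=11.36, C_total=11.00, V=1.03; Q4=5.16, Q1=6.20; dissipated=1.835
Total dissipated: 28.000 μJ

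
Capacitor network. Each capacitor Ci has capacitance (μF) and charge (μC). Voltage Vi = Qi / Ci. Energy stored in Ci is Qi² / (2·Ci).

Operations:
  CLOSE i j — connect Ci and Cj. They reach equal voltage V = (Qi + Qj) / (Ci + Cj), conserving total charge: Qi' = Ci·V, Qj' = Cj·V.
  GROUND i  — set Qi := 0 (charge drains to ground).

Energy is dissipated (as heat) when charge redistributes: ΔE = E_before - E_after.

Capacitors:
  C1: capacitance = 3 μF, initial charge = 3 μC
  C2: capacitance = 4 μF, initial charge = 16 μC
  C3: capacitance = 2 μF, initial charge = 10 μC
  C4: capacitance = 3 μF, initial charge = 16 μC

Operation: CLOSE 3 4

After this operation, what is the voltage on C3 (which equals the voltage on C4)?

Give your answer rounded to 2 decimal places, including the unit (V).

Initial: C1(3μF, Q=3μC, V=1.00V), C2(4μF, Q=16μC, V=4.00V), C3(2μF, Q=10μC, V=5.00V), C4(3μF, Q=16μC, V=5.33V)
Op 1: CLOSE 3-4: Q_total=26.00, C_total=5.00, V=5.20; Q3=10.40, Q4=15.60; dissipated=0.067

Answer: 5.20 V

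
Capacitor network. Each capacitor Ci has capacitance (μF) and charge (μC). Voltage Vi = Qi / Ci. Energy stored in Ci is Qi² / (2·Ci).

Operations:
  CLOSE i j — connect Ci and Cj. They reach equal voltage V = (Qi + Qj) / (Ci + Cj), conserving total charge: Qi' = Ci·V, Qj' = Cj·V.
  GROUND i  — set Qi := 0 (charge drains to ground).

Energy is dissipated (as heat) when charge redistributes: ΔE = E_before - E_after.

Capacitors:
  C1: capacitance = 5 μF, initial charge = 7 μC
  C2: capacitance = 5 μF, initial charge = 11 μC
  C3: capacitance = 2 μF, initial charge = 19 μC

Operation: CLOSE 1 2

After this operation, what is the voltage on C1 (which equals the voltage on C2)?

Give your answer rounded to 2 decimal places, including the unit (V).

Answer: 1.80 V

Derivation:
Initial: C1(5μF, Q=7μC, V=1.40V), C2(5μF, Q=11μC, V=2.20V), C3(2μF, Q=19μC, V=9.50V)
Op 1: CLOSE 1-2: Q_total=18.00, C_total=10.00, V=1.80; Q1=9.00, Q2=9.00; dissipated=0.800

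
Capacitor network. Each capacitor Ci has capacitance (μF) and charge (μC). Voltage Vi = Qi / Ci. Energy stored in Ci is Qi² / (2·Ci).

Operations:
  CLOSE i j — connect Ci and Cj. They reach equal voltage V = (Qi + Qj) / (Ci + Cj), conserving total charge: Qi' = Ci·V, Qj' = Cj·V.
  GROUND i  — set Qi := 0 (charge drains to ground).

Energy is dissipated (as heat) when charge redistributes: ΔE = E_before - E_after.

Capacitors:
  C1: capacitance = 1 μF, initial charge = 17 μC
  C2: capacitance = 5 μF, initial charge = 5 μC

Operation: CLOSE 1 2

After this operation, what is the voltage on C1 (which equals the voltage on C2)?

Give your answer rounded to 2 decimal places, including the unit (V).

Answer: 3.67 V

Derivation:
Initial: C1(1μF, Q=17μC, V=17.00V), C2(5μF, Q=5μC, V=1.00V)
Op 1: CLOSE 1-2: Q_total=22.00, C_total=6.00, V=3.67; Q1=3.67, Q2=18.33; dissipated=106.667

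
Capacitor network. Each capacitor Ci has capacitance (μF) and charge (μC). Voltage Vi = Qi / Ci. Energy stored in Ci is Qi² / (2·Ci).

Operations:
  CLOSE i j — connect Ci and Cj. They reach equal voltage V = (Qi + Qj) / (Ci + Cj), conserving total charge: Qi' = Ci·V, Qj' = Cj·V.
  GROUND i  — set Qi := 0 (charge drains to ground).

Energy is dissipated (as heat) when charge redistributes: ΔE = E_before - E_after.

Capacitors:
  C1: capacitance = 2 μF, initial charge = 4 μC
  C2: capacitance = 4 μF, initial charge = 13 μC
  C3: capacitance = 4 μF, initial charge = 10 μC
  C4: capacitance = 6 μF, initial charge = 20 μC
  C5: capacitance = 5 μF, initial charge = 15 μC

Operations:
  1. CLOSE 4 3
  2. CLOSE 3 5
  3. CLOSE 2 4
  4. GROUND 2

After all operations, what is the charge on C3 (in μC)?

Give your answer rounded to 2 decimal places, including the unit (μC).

Initial: C1(2μF, Q=4μC, V=2.00V), C2(4μF, Q=13μC, V=3.25V), C3(4μF, Q=10μC, V=2.50V), C4(6μF, Q=20μC, V=3.33V), C5(5μF, Q=15μC, V=3.00V)
Op 1: CLOSE 4-3: Q_total=30.00, C_total=10.00, V=3.00; Q4=18.00, Q3=12.00; dissipated=0.833
Op 2: CLOSE 3-5: Q_total=27.00, C_total=9.00, V=3.00; Q3=12.00, Q5=15.00; dissipated=0.000
Op 3: CLOSE 2-4: Q_total=31.00, C_total=10.00, V=3.10; Q2=12.40, Q4=18.60; dissipated=0.075
Op 4: GROUND 2: Q2=0; energy lost=19.220
Final charges: Q1=4.00, Q2=0.00, Q3=12.00, Q4=18.60, Q5=15.00

Answer: 12.00 μC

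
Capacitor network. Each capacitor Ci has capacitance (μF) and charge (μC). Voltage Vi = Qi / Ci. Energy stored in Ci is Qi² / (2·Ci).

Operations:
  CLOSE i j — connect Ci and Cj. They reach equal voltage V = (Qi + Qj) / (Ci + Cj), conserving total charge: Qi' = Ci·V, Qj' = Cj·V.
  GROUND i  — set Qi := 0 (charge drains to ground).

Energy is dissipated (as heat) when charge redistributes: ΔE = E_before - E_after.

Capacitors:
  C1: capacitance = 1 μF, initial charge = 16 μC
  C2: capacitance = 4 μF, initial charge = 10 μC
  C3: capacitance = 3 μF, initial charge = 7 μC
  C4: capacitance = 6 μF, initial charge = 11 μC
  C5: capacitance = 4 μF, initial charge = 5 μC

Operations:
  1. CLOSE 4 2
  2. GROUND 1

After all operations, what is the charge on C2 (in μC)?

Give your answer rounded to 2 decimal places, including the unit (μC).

Answer: 8.40 μC

Derivation:
Initial: C1(1μF, Q=16μC, V=16.00V), C2(4μF, Q=10μC, V=2.50V), C3(3μF, Q=7μC, V=2.33V), C4(6μF, Q=11μC, V=1.83V), C5(4μF, Q=5μC, V=1.25V)
Op 1: CLOSE 4-2: Q_total=21.00, C_total=10.00, V=2.10; Q4=12.60, Q2=8.40; dissipated=0.533
Op 2: GROUND 1: Q1=0; energy lost=128.000
Final charges: Q1=0.00, Q2=8.40, Q3=7.00, Q4=12.60, Q5=5.00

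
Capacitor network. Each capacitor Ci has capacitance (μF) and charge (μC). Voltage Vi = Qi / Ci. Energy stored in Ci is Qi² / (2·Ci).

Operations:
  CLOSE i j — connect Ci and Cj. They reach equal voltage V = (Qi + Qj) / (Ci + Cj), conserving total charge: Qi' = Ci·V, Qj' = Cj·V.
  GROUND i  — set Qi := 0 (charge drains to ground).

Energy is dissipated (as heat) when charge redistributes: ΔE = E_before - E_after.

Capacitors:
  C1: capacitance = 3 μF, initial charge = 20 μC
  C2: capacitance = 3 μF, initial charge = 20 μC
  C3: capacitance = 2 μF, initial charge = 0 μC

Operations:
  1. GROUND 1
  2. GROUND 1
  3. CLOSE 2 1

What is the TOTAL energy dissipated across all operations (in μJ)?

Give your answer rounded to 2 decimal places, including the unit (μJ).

Answer: 100.00 μJ

Derivation:
Initial: C1(3μF, Q=20μC, V=6.67V), C2(3μF, Q=20μC, V=6.67V), C3(2μF, Q=0μC, V=0.00V)
Op 1: GROUND 1: Q1=0; energy lost=66.667
Op 2: GROUND 1: Q1=0; energy lost=0.000
Op 3: CLOSE 2-1: Q_total=20.00, C_total=6.00, V=3.33; Q2=10.00, Q1=10.00; dissipated=33.333
Total dissipated: 100.000 μJ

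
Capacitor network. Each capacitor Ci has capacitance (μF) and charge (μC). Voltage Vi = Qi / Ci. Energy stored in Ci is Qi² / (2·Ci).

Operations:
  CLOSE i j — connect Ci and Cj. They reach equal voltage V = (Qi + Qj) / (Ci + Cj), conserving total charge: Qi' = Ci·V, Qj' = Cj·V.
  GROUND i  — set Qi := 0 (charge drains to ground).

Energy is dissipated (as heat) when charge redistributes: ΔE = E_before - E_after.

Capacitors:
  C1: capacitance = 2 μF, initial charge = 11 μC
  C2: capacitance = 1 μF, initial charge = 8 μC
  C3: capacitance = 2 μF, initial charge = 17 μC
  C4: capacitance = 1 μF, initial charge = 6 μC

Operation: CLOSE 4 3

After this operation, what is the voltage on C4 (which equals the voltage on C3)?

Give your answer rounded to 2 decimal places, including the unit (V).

Initial: C1(2μF, Q=11μC, V=5.50V), C2(1μF, Q=8μC, V=8.00V), C3(2μF, Q=17μC, V=8.50V), C4(1μF, Q=6μC, V=6.00V)
Op 1: CLOSE 4-3: Q_total=23.00, C_total=3.00, V=7.67; Q4=7.67, Q3=15.33; dissipated=2.083

Answer: 7.67 V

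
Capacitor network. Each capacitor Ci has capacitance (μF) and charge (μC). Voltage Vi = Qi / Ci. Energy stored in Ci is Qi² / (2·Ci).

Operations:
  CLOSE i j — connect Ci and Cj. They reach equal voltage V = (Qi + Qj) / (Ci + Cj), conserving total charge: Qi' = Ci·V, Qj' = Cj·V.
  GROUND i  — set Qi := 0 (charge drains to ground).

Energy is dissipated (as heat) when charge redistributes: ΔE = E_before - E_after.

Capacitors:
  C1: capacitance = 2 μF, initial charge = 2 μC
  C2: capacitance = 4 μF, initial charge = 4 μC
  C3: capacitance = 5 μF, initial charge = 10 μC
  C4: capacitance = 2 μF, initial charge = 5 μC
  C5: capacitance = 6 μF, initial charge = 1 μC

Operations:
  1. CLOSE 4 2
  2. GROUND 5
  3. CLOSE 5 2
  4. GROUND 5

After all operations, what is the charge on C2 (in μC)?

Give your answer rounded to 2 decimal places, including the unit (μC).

Initial: C1(2μF, Q=2μC, V=1.00V), C2(4μF, Q=4μC, V=1.00V), C3(5μF, Q=10μC, V=2.00V), C4(2μF, Q=5μC, V=2.50V), C5(6μF, Q=1μC, V=0.17V)
Op 1: CLOSE 4-2: Q_total=9.00, C_total=6.00, V=1.50; Q4=3.00, Q2=6.00; dissipated=1.500
Op 2: GROUND 5: Q5=0; energy lost=0.083
Op 3: CLOSE 5-2: Q_total=6.00, C_total=10.00, V=0.60; Q5=3.60, Q2=2.40; dissipated=2.700
Op 4: GROUND 5: Q5=0; energy lost=1.080
Final charges: Q1=2.00, Q2=2.40, Q3=10.00, Q4=3.00, Q5=0.00

Answer: 2.40 μC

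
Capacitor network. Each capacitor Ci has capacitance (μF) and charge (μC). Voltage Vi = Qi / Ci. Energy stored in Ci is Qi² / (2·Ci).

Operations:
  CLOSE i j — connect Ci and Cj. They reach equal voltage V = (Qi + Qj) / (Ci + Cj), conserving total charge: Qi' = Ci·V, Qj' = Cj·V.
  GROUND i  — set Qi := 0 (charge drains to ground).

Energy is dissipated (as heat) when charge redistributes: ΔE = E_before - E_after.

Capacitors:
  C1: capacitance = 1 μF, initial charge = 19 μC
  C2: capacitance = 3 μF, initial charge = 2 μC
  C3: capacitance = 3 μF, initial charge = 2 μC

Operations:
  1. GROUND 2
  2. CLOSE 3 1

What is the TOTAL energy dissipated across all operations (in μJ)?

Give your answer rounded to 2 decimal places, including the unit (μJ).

Initial: C1(1μF, Q=19μC, V=19.00V), C2(3μF, Q=2μC, V=0.67V), C3(3μF, Q=2μC, V=0.67V)
Op 1: GROUND 2: Q2=0; energy lost=0.667
Op 2: CLOSE 3-1: Q_total=21.00, C_total=4.00, V=5.25; Q3=15.75, Q1=5.25; dissipated=126.042
Total dissipated: 126.708 μJ

Answer: 126.71 μJ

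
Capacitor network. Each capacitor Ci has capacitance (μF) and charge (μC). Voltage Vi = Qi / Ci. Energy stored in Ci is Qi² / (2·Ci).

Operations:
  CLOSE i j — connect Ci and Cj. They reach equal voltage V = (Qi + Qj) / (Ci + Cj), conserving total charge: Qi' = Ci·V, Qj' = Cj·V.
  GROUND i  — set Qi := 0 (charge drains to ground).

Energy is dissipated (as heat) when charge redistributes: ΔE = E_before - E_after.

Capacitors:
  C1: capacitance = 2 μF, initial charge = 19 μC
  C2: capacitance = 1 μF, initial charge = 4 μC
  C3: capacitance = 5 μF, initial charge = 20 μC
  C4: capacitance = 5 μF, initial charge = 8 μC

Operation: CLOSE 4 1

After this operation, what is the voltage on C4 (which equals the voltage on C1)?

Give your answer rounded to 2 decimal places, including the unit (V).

Initial: C1(2μF, Q=19μC, V=9.50V), C2(1μF, Q=4μC, V=4.00V), C3(5μF, Q=20μC, V=4.00V), C4(5μF, Q=8μC, V=1.60V)
Op 1: CLOSE 4-1: Q_total=27.00, C_total=7.00, V=3.86; Q4=19.29, Q1=7.71; dissipated=44.579

Answer: 3.86 V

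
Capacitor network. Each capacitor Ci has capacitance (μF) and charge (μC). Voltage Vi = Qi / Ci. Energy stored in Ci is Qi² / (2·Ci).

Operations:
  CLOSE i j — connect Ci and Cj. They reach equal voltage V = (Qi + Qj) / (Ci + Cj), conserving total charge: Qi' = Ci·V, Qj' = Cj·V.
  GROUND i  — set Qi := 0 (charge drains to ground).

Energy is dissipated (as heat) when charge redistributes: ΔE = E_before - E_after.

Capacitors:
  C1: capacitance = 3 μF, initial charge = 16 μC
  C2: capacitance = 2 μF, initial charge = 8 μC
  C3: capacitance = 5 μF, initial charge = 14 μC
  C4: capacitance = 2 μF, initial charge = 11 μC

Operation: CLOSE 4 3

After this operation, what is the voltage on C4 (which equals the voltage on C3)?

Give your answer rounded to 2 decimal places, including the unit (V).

Initial: C1(3μF, Q=16μC, V=5.33V), C2(2μF, Q=8μC, V=4.00V), C3(5μF, Q=14μC, V=2.80V), C4(2μF, Q=11μC, V=5.50V)
Op 1: CLOSE 4-3: Q_total=25.00, C_total=7.00, V=3.57; Q4=7.14, Q3=17.86; dissipated=5.207

Answer: 3.57 V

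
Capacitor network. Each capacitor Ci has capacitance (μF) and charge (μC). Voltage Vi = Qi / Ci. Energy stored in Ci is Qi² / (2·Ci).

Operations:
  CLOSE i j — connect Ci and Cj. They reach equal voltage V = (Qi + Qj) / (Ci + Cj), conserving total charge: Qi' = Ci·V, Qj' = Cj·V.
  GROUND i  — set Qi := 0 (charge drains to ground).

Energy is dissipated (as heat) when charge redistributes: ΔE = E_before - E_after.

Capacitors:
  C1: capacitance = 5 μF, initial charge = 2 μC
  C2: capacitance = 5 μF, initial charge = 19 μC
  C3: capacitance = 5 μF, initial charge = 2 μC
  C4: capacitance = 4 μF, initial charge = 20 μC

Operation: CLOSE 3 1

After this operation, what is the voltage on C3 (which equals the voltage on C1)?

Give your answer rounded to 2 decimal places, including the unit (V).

Initial: C1(5μF, Q=2μC, V=0.40V), C2(5μF, Q=19μC, V=3.80V), C3(5μF, Q=2μC, V=0.40V), C4(4μF, Q=20μC, V=5.00V)
Op 1: CLOSE 3-1: Q_total=4.00, C_total=10.00, V=0.40; Q3=2.00, Q1=2.00; dissipated=0.000

Answer: 0.40 V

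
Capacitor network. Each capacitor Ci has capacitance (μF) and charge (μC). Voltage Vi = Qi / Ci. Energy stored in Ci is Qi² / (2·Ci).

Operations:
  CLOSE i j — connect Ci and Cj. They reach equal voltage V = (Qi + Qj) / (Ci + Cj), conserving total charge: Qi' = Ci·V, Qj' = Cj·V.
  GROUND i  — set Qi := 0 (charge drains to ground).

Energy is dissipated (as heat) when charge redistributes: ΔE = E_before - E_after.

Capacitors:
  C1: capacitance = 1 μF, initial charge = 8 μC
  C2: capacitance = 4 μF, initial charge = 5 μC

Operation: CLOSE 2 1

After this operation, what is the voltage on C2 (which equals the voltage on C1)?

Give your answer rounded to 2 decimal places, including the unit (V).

Answer: 2.60 V

Derivation:
Initial: C1(1μF, Q=8μC, V=8.00V), C2(4μF, Q=5μC, V=1.25V)
Op 1: CLOSE 2-1: Q_total=13.00, C_total=5.00, V=2.60; Q2=10.40, Q1=2.60; dissipated=18.225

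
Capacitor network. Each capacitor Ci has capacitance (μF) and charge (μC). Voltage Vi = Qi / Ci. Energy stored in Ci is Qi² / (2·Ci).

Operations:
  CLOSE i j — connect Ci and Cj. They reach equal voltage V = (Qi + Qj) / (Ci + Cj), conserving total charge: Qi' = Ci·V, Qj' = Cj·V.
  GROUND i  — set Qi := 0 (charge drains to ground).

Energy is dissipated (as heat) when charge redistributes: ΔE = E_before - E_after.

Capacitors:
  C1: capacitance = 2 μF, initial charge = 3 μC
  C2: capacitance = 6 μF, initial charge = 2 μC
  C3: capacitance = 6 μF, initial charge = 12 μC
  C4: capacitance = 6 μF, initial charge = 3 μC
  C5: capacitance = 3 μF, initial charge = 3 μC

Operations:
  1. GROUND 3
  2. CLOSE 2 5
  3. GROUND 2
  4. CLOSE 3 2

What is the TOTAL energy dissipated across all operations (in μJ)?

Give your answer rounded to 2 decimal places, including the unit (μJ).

Initial: C1(2μF, Q=3μC, V=1.50V), C2(6μF, Q=2μC, V=0.33V), C3(6μF, Q=12μC, V=2.00V), C4(6μF, Q=3μC, V=0.50V), C5(3μF, Q=3μC, V=1.00V)
Op 1: GROUND 3: Q3=0; energy lost=12.000
Op 2: CLOSE 2-5: Q_total=5.00, C_total=9.00, V=0.56; Q2=3.33, Q5=1.67; dissipated=0.444
Op 3: GROUND 2: Q2=0; energy lost=0.926
Op 4: CLOSE 3-2: Q_total=0.00, C_total=12.00, V=0.00; Q3=0.00, Q2=0.00; dissipated=0.000
Total dissipated: 13.370 μJ

Answer: 13.37 μJ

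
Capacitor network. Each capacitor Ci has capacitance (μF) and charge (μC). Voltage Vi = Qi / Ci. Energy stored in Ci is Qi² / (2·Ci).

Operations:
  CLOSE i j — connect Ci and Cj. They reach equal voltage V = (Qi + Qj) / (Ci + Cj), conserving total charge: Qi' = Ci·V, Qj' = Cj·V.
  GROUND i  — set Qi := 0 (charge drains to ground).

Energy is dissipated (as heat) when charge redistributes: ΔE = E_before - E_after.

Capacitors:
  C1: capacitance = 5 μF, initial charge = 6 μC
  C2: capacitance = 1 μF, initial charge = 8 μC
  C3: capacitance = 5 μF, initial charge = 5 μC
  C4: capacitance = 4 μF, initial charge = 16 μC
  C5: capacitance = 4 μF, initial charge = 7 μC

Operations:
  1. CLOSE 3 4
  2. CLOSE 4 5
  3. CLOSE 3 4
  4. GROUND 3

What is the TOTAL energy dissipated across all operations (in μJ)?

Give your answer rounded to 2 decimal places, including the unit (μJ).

Answer: 22.58 μJ

Derivation:
Initial: C1(5μF, Q=6μC, V=1.20V), C2(1μF, Q=8μC, V=8.00V), C3(5μF, Q=5μC, V=1.00V), C4(4μF, Q=16μC, V=4.00V), C5(4μF, Q=7μC, V=1.75V)
Op 1: CLOSE 3-4: Q_total=21.00, C_total=9.00, V=2.33; Q3=11.67, Q4=9.33; dissipated=10.000
Op 2: CLOSE 4-5: Q_total=16.33, C_total=8.00, V=2.04; Q4=8.17, Q5=8.17; dissipated=0.340
Op 3: CLOSE 3-4: Q_total=19.83, C_total=9.00, V=2.20; Q3=11.02, Q4=8.81; dissipated=0.095
Op 4: GROUND 3: Q3=0; energy lost=12.141
Total dissipated: 22.576 μJ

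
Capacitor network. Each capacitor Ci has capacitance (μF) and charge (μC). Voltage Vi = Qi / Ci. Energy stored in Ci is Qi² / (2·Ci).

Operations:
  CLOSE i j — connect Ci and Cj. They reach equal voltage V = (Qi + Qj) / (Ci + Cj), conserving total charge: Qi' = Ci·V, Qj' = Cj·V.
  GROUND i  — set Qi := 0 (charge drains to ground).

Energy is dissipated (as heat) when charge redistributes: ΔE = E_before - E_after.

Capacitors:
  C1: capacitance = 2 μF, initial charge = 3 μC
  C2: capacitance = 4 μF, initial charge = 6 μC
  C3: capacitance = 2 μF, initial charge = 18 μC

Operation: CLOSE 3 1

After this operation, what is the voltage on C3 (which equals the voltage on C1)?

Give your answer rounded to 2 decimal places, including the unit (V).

Answer: 5.25 V

Derivation:
Initial: C1(2μF, Q=3μC, V=1.50V), C2(4μF, Q=6μC, V=1.50V), C3(2μF, Q=18μC, V=9.00V)
Op 1: CLOSE 3-1: Q_total=21.00, C_total=4.00, V=5.25; Q3=10.50, Q1=10.50; dissipated=28.125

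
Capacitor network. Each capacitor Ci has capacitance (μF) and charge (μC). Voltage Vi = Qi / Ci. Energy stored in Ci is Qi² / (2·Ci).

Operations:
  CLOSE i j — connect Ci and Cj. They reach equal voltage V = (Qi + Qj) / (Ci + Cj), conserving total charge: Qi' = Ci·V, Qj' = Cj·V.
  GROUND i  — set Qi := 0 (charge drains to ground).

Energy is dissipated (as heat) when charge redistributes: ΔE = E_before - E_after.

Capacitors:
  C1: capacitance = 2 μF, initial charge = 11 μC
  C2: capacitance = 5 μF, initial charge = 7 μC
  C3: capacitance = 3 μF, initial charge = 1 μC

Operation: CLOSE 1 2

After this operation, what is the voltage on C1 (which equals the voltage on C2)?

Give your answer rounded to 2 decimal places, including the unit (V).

Initial: C1(2μF, Q=11μC, V=5.50V), C2(5μF, Q=7μC, V=1.40V), C3(3μF, Q=1μC, V=0.33V)
Op 1: CLOSE 1-2: Q_total=18.00, C_total=7.00, V=2.57; Q1=5.14, Q2=12.86; dissipated=12.007

Answer: 2.57 V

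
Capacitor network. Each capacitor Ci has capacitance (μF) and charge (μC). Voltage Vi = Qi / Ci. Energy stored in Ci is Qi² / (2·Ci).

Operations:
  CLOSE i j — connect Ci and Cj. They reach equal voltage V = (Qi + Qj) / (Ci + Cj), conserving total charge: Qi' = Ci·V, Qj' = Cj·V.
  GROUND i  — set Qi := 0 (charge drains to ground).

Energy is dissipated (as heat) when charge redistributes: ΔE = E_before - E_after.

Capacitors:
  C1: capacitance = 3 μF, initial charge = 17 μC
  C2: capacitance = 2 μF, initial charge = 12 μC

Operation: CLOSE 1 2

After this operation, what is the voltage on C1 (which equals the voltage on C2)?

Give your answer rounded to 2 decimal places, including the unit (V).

Initial: C1(3μF, Q=17μC, V=5.67V), C2(2μF, Q=12μC, V=6.00V)
Op 1: CLOSE 1-2: Q_total=29.00, C_total=5.00, V=5.80; Q1=17.40, Q2=11.60; dissipated=0.067

Answer: 5.80 V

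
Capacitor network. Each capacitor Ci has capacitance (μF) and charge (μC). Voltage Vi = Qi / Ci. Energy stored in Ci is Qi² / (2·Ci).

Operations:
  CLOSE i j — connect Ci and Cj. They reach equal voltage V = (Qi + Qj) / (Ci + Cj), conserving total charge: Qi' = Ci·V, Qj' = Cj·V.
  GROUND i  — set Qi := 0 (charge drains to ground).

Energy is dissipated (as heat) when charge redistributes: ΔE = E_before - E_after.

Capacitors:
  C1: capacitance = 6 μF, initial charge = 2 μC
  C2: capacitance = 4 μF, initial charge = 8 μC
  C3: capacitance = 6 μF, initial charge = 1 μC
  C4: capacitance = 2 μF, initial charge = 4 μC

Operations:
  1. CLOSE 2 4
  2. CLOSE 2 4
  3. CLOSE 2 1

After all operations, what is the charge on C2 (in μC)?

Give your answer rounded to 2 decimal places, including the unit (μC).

Answer: 4.00 μC

Derivation:
Initial: C1(6μF, Q=2μC, V=0.33V), C2(4μF, Q=8μC, V=2.00V), C3(6μF, Q=1μC, V=0.17V), C4(2μF, Q=4μC, V=2.00V)
Op 1: CLOSE 2-4: Q_total=12.00, C_total=6.00, V=2.00; Q2=8.00, Q4=4.00; dissipated=0.000
Op 2: CLOSE 2-4: Q_total=12.00, C_total=6.00, V=2.00; Q2=8.00, Q4=4.00; dissipated=0.000
Op 3: CLOSE 2-1: Q_total=10.00, C_total=10.00, V=1.00; Q2=4.00, Q1=6.00; dissipated=3.333
Final charges: Q1=6.00, Q2=4.00, Q3=1.00, Q4=4.00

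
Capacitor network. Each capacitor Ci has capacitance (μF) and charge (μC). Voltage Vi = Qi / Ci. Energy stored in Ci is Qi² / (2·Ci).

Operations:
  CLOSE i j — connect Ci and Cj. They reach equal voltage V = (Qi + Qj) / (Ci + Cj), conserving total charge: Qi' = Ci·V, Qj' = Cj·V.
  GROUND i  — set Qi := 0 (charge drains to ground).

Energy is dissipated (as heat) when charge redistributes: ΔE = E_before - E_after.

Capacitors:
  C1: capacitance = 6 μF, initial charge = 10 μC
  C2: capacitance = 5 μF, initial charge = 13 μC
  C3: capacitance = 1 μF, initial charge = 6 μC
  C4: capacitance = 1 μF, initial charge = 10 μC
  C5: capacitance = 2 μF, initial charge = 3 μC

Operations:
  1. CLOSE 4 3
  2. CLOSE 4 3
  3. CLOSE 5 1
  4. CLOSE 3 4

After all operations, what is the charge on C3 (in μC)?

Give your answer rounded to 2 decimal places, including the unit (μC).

Initial: C1(6μF, Q=10μC, V=1.67V), C2(5μF, Q=13μC, V=2.60V), C3(1μF, Q=6μC, V=6.00V), C4(1μF, Q=10μC, V=10.00V), C5(2μF, Q=3μC, V=1.50V)
Op 1: CLOSE 4-3: Q_total=16.00, C_total=2.00, V=8.00; Q4=8.00, Q3=8.00; dissipated=4.000
Op 2: CLOSE 4-3: Q_total=16.00, C_total=2.00, V=8.00; Q4=8.00, Q3=8.00; dissipated=0.000
Op 3: CLOSE 5-1: Q_total=13.00, C_total=8.00, V=1.62; Q5=3.25, Q1=9.75; dissipated=0.021
Op 4: CLOSE 3-4: Q_total=16.00, C_total=2.00, V=8.00; Q3=8.00, Q4=8.00; dissipated=0.000
Final charges: Q1=9.75, Q2=13.00, Q3=8.00, Q4=8.00, Q5=3.25

Answer: 8.00 μC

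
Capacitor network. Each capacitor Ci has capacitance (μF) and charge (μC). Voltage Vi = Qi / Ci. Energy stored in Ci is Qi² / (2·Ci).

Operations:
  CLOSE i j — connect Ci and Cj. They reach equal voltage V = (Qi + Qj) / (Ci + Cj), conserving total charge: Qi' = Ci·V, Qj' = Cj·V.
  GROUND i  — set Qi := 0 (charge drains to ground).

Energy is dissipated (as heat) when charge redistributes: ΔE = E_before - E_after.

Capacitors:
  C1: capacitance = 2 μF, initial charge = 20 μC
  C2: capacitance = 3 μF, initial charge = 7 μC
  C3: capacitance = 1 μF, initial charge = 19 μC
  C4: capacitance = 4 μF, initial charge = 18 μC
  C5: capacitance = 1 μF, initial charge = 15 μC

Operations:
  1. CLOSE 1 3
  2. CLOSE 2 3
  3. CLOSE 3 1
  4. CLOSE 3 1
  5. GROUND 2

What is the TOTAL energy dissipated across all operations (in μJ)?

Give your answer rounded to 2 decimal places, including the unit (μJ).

Answer: 128.50 μJ

Derivation:
Initial: C1(2μF, Q=20μC, V=10.00V), C2(3μF, Q=7μC, V=2.33V), C3(1μF, Q=19μC, V=19.00V), C4(4μF, Q=18μC, V=4.50V), C5(1μF, Q=15μC, V=15.00V)
Op 1: CLOSE 1-3: Q_total=39.00, C_total=3.00, V=13.00; Q1=26.00, Q3=13.00; dissipated=27.000
Op 2: CLOSE 2-3: Q_total=20.00, C_total=4.00, V=5.00; Q2=15.00, Q3=5.00; dissipated=42.667
Op 3: CLOSE 3-1: Q_total=31.00, C_total=3.00, V=10.33; Q3=10.33, Q1=20.67; dissipated=21.333
Op 4: CLOSE 3-1: Q_total=31.00, C_total=3.00, V=10.33; Q3=10.33, Q1=20.67; dissipated=0.000
Op 5: GROUND 2: Q2=0; energy lost=37.500
Total dissipated: 128.500 μJ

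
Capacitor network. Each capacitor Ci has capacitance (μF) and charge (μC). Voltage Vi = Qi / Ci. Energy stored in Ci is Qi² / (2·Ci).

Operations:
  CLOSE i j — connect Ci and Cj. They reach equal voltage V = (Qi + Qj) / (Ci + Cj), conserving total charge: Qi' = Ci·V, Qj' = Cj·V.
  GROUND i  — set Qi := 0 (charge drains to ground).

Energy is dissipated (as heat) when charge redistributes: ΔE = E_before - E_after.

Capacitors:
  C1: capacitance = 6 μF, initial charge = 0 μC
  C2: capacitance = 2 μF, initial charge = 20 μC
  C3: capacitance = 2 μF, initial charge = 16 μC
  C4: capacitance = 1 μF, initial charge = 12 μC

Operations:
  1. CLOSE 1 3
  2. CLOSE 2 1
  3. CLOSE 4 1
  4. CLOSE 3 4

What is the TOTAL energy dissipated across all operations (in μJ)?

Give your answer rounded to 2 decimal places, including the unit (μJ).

Answer: 126.72 μJ

Derivation:
Initial: C1(6μF, Q=0μC, V=0.00V), C2(2μF, Q=20μC, V=10.00V), C3(2μF, Q=16μC, V=8.00V), C4(1μF, Q=12μC, V=12.00V)
Op 1: CLOSE 1-3: Q_total=16.00, C_total=8.00, V=2.00; Q1=12.00, Q3=4.00; dissipated=48.000
Op 2: CLOSE 2-1: Q_total=32.00, C_total=8.00, V=4.00; Q2=8.00, Q1=24.00; dissipated=48.000
Op 3: CLOSE 4-1: Q_total=36.00, C_total=7.00, V=5.14; Q4=5.14, Q1=30.86; dissipated=27.429
Op 4: CLOSE 3-4: Q_total=9.14, C_total=3.00, V=3.05; Q3=6.10, Q4=3.05; dissipated=3.293
Total dissipated: 126.721 μJ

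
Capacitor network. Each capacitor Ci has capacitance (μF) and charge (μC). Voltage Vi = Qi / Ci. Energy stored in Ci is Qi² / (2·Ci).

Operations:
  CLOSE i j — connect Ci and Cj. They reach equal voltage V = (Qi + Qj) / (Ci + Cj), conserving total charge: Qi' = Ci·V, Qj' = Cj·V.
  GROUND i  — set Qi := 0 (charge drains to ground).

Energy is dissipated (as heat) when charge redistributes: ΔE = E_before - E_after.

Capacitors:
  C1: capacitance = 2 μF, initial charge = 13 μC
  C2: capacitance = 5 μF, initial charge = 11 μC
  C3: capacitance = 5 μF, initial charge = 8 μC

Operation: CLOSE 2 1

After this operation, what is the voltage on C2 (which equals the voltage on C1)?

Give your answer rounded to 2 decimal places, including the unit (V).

Answer: 3.43 V

Derivation:
Initial: C1(2μF, Q=13μC, V=6.50V), C2(5μF, Q=11μC, V=2.20V), C3(5μF, Q=8μC, V=1.60V)
Op 1: CLOSE 2-1: Q_total=24.00, C_total=7.00, V=3.43; Q2=17.14, Q1=6.86; dissipated=13.207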